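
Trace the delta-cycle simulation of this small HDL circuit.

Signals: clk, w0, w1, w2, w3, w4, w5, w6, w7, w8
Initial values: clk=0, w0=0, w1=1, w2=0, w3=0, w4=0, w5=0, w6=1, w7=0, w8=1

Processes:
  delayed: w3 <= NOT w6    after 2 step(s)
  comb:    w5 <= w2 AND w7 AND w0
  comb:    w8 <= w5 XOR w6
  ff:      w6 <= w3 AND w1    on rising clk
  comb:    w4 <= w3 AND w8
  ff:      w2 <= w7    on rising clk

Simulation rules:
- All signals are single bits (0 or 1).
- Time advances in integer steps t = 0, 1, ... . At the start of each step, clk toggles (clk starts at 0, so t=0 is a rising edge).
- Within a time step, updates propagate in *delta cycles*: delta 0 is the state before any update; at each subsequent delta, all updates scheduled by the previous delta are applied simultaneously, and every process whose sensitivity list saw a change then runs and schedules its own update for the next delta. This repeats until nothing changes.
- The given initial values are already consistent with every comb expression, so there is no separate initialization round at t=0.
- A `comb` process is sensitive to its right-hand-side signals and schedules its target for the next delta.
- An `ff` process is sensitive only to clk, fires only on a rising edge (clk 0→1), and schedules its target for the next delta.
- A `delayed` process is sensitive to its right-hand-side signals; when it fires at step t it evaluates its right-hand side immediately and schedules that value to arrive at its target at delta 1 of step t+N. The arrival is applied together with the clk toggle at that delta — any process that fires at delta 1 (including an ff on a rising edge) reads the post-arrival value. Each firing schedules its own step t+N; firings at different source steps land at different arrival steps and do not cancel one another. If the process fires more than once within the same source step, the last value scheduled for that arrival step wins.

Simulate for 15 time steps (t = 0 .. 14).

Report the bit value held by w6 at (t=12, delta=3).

0

t0.Δ0 w3=0 clk=0 w5=0 w7=0 w0=0 w4=0 w8=1 w1=1 w2=0 w6=1
t0.Δ1 w3=0 clk=1 w5=0 w7=0 w0=0 w4=0 w8=1 w1=1 w2=0 w6=1
t0.Δ2 w3=0 clk=1 w5=0 w7=0 w0=0 w4=0 w8=1 w1=1 w2=0 w6=0
t0.Δ3 w3=0 clk=1 w5=0 w7=0 w0=0 w4=0 w8=0 w1=1 w2=0 w6=0
t1.Δ0 w3=0 clk=1 w5=0 w7=0 w0=0 w4=0 w8=0 w1=1 w2=0 w6=0
t1.Δ1 w3=0 clk=0 w5=0 w7=0 w0=0 w4=0 w8=0 w1=1 w2=0 w6=0
t2.Δ0 w3=0 clk=0 w5=0 w7=0 w0=0 w4=0 w8=0 w1=1 w2=0 w6=0
t2.Δ1 w3=1 clk=1 w5=0 w7=0 w0=0 w4=0 w8=0 w1=1 w2=0 w6=0
t2.Δ2 w3=1 clk=1 w5=0 w7=0 w0=0 w4=0 w8=0 w1=1 w2=0 w6=1
t2.Δ3 w3=1 clk=1 w5=0 w7=0 w0=0 w4=0 w8=1 w1=1 w2=0 w6=1
t2.Δ4 w3=1 clk=1 w5=0 w7=0 w0=0 w4=1 w8=1 w1=1 w2=0 w6=1
t3.Δ0 w3=1 clk=1 w5=0 w7=0 w0=0 w4=1 w8=1 w1=1 w2=0 w6=1
t3.Δ1 w3=1 clk=0 w5=0 w7=0 w0=0 w4=1 w8=1 w1=1 w2=0 w6=1
t4.Δ0 w3=1 clk=0 w5=0 w7=0 w0=0 w4=1 w8=1 w1=1 w2=0 w6=1
t4.Δ1 w3=0 clk=1 w5=0 w7=0 w0=0 w4=1 w8=1 w1=1 w2=0 w6=1
t4.Δ2 w3=0 clk=1 w5=0 w7=0 w0=0 w4=0 w8=1 w1=1 w2=0 w6=0
t4.Δ3 w3=0 clk=1 w5=0 w7=0 w0=0 w4=0 w8=0 w1=1 w2=0 w6=0
t5.Δ0 w3=0 clk=1 w5=0 w7=0 w0=0 w4=0 w8=0 w1=1 w2=0 w6=0
t5.Δ1 w3=0 clk=0 w5=0 w7=0 w0=0 w4=0 w8=0 w1=1 w2=0 w6=0
t6.Δ0 w3=0 clk=0 w5=0 w7=0 w0=0 w4=0 w8=0 w1=1 w2=0 w6=0
t6.Δ1 w3=1 clk=1 w5=0 w7=0 w0=0 w4=0 w8=0 w1=1 w2=0 w6=0
t6.Δ2 w3=1 clk=1 w5=0 w7=0 w0=0 w4=0 w8=0 w1=1 w2=0 w6=1
t6.Δ3 w3=1 clk=1 w5=0 w7=0 w0=0 w4=0 w8=1 w1=1 w2=0 w6=1
t6.Δ4 w3=1 clk=1 w5=0 w7=0 w0=0 w4=1 w8=1 w1=1 w2=0 w6=1
t7.Δ0 w3=1 clk=1 w5=0 w7=0 w0=0 w4=1 w8=1 w1=1 w2=0 w6=1
t7.Δ1 w3=1 clk=0 w5=0 w7=0 w0=0 w4=1 w8=1 w1=1 w2=0 w6=1
t8.Δ0 w3=1 clk=0 w5=0 w7=0 w0=0 w4=1 w8=1 w1=1 w2=0 w6=1
t8.Δ1 w3=0 clk=1 w5=0 w7=0 w0=0 w4=1 w8=1 w1=1 w2=0 w6=1
t8.Δ2 w3=0 clk=1 w5=0 w7=0 w0=0 w4=0 w8=1 w1=1 w2=0 w6=0
t8.Δ3 w3=0 clk=1 w5=0 w7=0 w0=0 w4=0 w8=0 w1=1 w2=0 w6=0
t9.Δ0 w3=0 clk=1 w5=0 w7=0 w0=0 w4=0 w8=0 w1=1 w2=0 w6=0
t9.Δ1 w3=0 clk=0 w5=0 w7=0 w0=0 w4=0 w8=0 w1=1 w2=0 w6=0
t10.Δ0 w3=0 clk=0 w5=0 w7=0 w0=0 w4=0 w8=0 w1=1 w2=0 w6=0
t10.Δ1 w3=1 clk=1 w5=0 w7=0 w0=0 w4=0 w8=0 w1=1 w2=0 w6=0
t10.Δ2 w3=1 clk=1 w5=0 w7=0 w0=0 w4=0 w8=0 w1=1 w2=0 w6=1
t10.Δ3 w3=1 clk=1 w5=0 w7=0 w0=0 w4=0 w8=1 w1=1 w2=0 w6=1
t10.Δ4 w3=1 clk=1 w5=0 w7=0 w0=0 w4=1 w8=1 w1=1 w2=0 w6=1
t11.Δ0 w3=1 clk=1 w5=0 w7=0 w0=0 w4=1 w8=1 w1=1 w2=0 w6=1
t11.Δ1 w3=1 clk=0 w5=0 w7=0 w0=0 w4=1 w8=1 w1=1 w2=0 w6=1
t12.Δ0 w3=1 clk=0 w5=0 w7=0 w0=0 w4=1 w8=1 w1=1 w2=0 w6=1
t12.Δ1 w3=0 clk=1 w5=0 w7=0 w0=0 w4=1 w8=1 w1=1 w2=0 w6=1
t12.Δ2 w3=0 clk=1 w5=0 w7=0 w0=0 w4=0 w8=1 w1=1 w2=0 w6=0
t12.Δ3 w3=0 clk=1 w5=0 w7=0 w0=0 w4=0 w8=0 w1=1 w2=0 w6=0
t13.Δ0 w3=0 clk=1 w5=0 w7=0 w0=0 w4=0 w8=0 w1=1 w2=0 w6=0
t13.Δ1 w3=0 clk=0 w5=0 w7=0 w0=0 w4=0 w8=0 w1=1 w2=0 w6=0
t14.Δ0 w3=0 clk=0 w5=0 w7=0 w0=0 w4=0 w8=0 w1=1 w2=0 w6=0
t14.Δ1 w3=1 clk=1 w5=0 w7=0 w0=0 w4=0 w8=0 w1=1 w2=0 w6=0
t14.Δ2 w3=1 clk=1 w5=0 w7=0 w0=0 w4=0 w8=0 w1=1 w2=0 w6=1
t14.Δ3 w3=1 clk=1 w5=0 w7=0 w0=0 w4=0 w8=1 w1=1 w2=0 w6=1
t14.Δ4 w3=1 clk=1 w5=0 w7=0 w0=0 w4=1 w8=1 w1=1 w2=0 w6=1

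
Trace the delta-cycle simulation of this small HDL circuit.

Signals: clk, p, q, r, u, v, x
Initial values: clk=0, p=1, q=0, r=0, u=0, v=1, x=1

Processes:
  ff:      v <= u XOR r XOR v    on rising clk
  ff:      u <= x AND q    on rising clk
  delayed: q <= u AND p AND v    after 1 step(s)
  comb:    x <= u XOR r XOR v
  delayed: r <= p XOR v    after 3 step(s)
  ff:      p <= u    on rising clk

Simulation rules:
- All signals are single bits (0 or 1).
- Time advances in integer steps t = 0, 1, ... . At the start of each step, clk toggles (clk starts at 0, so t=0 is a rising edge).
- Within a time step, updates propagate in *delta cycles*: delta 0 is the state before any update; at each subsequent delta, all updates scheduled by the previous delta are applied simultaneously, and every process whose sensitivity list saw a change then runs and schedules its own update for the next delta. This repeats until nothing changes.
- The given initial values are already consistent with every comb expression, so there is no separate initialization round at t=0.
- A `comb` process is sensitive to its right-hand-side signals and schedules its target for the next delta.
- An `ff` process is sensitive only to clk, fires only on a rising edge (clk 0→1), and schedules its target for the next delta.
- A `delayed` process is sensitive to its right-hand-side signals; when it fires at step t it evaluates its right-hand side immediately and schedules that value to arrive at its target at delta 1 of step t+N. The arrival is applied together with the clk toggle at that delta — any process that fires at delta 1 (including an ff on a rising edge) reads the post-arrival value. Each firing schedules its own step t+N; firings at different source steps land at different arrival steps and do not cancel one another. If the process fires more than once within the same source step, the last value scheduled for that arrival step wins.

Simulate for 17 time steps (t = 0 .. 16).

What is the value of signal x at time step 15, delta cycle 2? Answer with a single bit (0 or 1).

0

[bits: x,clk,u,r,q,p,v]
t=0: Δ0=1000011 Δ1=1100011 Δ2=1100001 | 2Δ
t=1: Δ0=1100001 Δ1=1000001 | 1Δ
t=2: Δ0=1000001 Δ1=1100001 | 1Δ
t=3: Δ0=1100001 Δ1=1001001 Δ2=0001001 | 2Δ
t=4: Δ0=0001001 Δ1=0101001 Δ2=0101000 Δ3=1101000 | 3Δ
t=5: Δ0=1101000 Δ1=1001000 | 1Δ
t=6: Δ0=1001000 Δ1=1101000 Δ2=1101001 Δ3=0101001 | 3Δ
t=7: Δ0=0101001 Δ1=0000001 Δ2=1000001 | 2Δ
t=8: Δ0=1000001 Δ1=1100001 | 1Δ
t=9: Δ0=1100001 Δ1=1001001 Δ2=0001001 | 2Δ
t=10: Δ0=0001001 Δ1=0101001 Δ2=0101000 Δ3=1101000 | 3Δ
t=11: Δ0=1101000 Δ1=1001000 | 1Δ
t=12: Δ0=1001000 Δ1=1101000 Δ2=1101001 Δ3=0101001 | 3Δ
t=13: Δ0=0101001 Δ1=0000001 Δ2=1000001 | 2Δ
t=14: Δ0=1000001 Δ1=1100001 | 1Δ
t=15: Δ0=1100001 Δ1=1001001 Δ2=0001001 | 2Δ
t=16: Δ0=0001001 Δ1=0101001 Δ2=0101000 Δ3=1101000 | 3Δ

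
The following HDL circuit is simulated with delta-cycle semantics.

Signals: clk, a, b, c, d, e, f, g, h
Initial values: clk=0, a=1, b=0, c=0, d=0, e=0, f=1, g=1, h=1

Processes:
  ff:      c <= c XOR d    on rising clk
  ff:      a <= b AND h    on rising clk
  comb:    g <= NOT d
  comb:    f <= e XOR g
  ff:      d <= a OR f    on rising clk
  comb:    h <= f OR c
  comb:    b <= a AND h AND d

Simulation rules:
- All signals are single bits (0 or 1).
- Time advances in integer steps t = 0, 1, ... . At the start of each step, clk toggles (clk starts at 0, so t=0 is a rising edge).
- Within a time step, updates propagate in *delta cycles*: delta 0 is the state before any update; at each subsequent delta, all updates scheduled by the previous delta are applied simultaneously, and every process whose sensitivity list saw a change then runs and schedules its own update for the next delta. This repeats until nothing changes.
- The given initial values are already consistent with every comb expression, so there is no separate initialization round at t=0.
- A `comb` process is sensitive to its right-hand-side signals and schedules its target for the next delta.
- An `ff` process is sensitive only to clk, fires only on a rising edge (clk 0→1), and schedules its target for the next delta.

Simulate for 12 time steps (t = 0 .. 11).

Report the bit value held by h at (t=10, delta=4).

[bits: g,a,e,h,f,b,clk,d,c]
t=0: Δ0=110110000 Δ1=110110100 Δ2=100110110 Δ3=000110110 Δ4=000100110 Δ5=000000110 | 5Δ
t=1: Δ0=000000110 Δ1=000000010 | 1Δ
t=2: Δ0=000000010 Δ1=000000110 Δ2=000000101 Δ3=100100101 Δ4=100110101 | 4Δ
t=3: Δ0=100110101 Δ1=100110001 | 1Δ
t=4: Δ0=100110001 Δ1=100110101 Δ2=100110111 Δ3=000110111 Δ4=000100111 | 4Δ
t=5: Δ0=000100111 Δ1=000100011 | 1Δ
t=6: Δ0=000100011 Δ1=000100111 Δ2=000100100 Δ3=100000100 Δ4=100010100 Δ5=100110100 | 5Δ
t=7: Δ0=100110100 Δ1=100110000 | 1Δ
t=8: Δ0=100110000 Δ1=100110100 Δ2=100110110 Δ3=000110110 Δ4=000100110 Δ5=000000110 | 5Δ
t=9: Δ0=000000110 Δ1=000000010 | 1Δ
t=10: Δ0=000000010 Δ1=000000110 Δ2=000000101 Δ3=100100101 Δ4=100110101 | 4Δ
t=11: Δ0=100110101 Δ1=100110001 | 1Δ

1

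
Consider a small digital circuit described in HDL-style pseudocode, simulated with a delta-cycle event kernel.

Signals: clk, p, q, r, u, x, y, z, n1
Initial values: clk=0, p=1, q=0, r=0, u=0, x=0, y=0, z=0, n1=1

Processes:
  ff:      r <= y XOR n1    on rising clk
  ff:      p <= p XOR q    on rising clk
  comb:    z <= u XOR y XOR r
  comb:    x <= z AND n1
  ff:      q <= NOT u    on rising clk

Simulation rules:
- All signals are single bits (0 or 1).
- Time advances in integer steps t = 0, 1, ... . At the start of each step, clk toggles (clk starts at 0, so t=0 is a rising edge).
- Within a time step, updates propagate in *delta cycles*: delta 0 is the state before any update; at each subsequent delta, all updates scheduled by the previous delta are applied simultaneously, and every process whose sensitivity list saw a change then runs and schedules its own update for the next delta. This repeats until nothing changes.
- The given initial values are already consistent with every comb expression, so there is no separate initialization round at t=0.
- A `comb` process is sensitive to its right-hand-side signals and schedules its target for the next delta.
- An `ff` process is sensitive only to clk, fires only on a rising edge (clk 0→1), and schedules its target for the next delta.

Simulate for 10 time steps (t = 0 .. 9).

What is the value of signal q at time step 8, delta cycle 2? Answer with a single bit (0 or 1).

1

t=0 Δ0: p=1 z=0 n1=1 r=0 x=0 clk=0 q=0 u=0 y=0
  Δ1: clk:0→1
  Δ2: r:0→1, q:0→1
  Δ3: z:0→1
  Δ4: x:0→1
  (4Δ to stable)
t=1 Δ0: p=1 z=1 n1=1 r=1 x=1 clk=1 q=1 u=0 y=0
  Δ1: clk:1→0
  (1Δ to stable)
t=2 Δ0: p=1 z=1 n1=1 r=1 x=1 clk=0 q=1 u=0 y=0
  Δ1: clk:0→1
  Δ2: p:1→0
  (2Δ to stable)
t=3 Δ0: p=0 z=1 n1=1 r=1 x=1 clk=1 q=1 u=0 y=0
  Δ1: clk:1→0
  (1Δ to stable)
t=4 Δ0: p=0 z=1 n1=1 r=1 x=1 clk=0 q=1 u=0 y=0
  Δ1: clk:0→1
  Δ2: p:0→1
  (2Δ to stable)
t=5 Δ0: p=1 z=1 n1=1 r=1 x=1 clk=1 q=1 u=0 y=0
  Δ1: clk:1→0
  (1Δ to stable)
t=6 Δ0: p=1 z=1 n1=1 r=1 x=1 clk=0 q=1 u=0 y=0
  Δ1: clk:0→1
  Δ2: p:1→0
  (2Δ to stable)
t=7 Δ0: p=0 z=1 n1=1 r=1 x=1 clk=1 q=1 u=0 y=0
  Δ1: clk:1→0
  (1Δ to stable)
t=8 Δ0: p=0 z=1 n1=1 r=1 x=1 clk=0 q=1 u=0 y=0
  Δ1: clk:0→1
  Δ2: p:0→1
  (2Δ to stable)
t=9 Δ0: p=1 z=1 n1=1 r=1 x=1 clk=1 q=1 u=0 y=0
  Δ1: clk:1→0
  (1Δ to stable)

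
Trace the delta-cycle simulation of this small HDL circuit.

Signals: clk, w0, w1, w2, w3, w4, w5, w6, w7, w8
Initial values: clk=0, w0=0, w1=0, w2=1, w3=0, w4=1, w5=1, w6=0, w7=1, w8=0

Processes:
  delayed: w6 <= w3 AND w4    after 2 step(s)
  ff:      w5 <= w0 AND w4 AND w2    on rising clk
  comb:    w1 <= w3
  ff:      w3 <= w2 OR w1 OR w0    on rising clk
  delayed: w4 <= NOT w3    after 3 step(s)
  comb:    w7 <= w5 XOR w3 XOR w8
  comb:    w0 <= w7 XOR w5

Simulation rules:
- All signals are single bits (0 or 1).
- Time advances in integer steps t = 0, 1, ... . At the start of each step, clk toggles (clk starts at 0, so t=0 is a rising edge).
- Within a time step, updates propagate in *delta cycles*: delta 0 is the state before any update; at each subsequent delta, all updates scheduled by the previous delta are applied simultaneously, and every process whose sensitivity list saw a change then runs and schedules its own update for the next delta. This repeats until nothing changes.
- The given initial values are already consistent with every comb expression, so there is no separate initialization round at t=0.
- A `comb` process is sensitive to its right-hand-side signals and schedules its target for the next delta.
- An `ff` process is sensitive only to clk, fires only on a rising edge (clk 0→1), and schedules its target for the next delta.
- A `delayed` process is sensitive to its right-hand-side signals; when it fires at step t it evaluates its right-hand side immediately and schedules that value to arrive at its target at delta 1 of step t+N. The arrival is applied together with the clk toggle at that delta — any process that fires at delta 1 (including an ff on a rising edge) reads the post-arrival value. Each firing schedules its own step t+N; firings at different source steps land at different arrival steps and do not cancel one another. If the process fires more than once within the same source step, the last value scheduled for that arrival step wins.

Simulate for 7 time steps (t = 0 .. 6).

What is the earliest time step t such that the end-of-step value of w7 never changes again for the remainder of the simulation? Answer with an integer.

4

[bits: w8,w1,w2,w7,w5,w3,w6,w4,clk,w0]
t=0: Δ0=0011100100 Δ1=0011100110 Δ2=0011010110 Δ3=0111010111 | 3Δ
t=1: Δ0=0111010111 Δ1=0111010101 | 1Δ
t=2: Δ0=0111010101 Δ1=0111011111 Δ2=0111111111 Δ3=0110111110 Δ4=0110111111 | 4Δ
t=3: Δ0=0110111111 Δ1=0110111001 | 1Δ
t=4: Δ0=0110111001 Δ1=0110111011 Δ2=0110011011 Δ3=0111011010 Δ4=0111011011 | 4Δ
t=5: Δ0=0111011011 Δ1=0111010001 | 1Δ
t=6: Δ0=0111010001 Δ1=0111010011 | 1Δ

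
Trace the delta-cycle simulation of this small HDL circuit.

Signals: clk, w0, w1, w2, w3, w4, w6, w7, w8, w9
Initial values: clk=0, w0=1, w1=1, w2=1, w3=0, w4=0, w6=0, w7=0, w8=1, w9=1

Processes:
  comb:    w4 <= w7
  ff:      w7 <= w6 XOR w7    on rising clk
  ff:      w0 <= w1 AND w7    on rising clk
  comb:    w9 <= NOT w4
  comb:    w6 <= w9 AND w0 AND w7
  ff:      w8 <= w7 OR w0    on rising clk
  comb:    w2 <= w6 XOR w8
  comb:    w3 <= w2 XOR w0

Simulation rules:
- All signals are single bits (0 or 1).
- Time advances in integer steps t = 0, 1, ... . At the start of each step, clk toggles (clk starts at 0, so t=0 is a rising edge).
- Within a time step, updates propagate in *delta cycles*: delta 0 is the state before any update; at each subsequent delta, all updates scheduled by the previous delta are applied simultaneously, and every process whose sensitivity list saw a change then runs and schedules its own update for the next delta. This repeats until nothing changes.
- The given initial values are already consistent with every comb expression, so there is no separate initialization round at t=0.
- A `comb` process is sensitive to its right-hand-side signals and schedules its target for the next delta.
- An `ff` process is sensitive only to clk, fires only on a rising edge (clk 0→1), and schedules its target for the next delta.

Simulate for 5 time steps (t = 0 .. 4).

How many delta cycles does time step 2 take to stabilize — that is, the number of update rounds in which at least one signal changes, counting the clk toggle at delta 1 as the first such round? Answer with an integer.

4

t0.Δ0 w9=1 clk=0 w1=1 w2=1 w7=0 w6=0 w4=0 w8=1 w0=1 w3=0
t0.Δ1 w9=1 clk=1 w1=1 w2=1 w7=0 w6=0 w4=0 w8=1 w0=1 w3=0
t0.Δ2 w9=1 clk=1 w1=1 w2=1 w7=0 w6=0 w4=0 w8=1 w0=0 w3=0
t0.Δ3 w9=1 clk=1 w1=1 w2=1 w7=0 w6=0 w4=0 w8=1 w0=0 w3=1
t1.Δ0 w9=1 clk=1 w1=1 w2=1 w7=0 w6=0 w4=0 w8=1 w0=0 w3=1
t1.Δ1 w9=1 clk=0 w1=1 w2=1 w7=0 w6=0 w4=0 w8=1 w0=0 w3=1
t2.Δ0 w9=1 clk=0 w1=1 w2=1 w7=0 w6=0 w4=0 w8=1 w0=0 w3=1
t2.Δ1 w9=1 clk=1 w1=1 w2=1 w7=0 w6=0 w4=0 w8=1 w0=0 w3=1
t2.Δ2 w9=1 clk=1 w1=1 w2=1 w7=0 w6=0 w4=0 w8=0 w0=0 w3=1
t2.Δ3 w9=1 clk=1 w1=1 w2=0 w7=0 w6=0 w4=0 w8=0 w0=0 w3=1
t2.Δ4 w9=1 clk=1 w1=1 w2=0 w7=0 w6=0 w4=0 w8=0 w0=0 w3=0
t3.Δ0 w9=1 clk=1 w1=1 w2=0 w7=0 w6=0 w4=0 w8=0 w0=0 w3=0
t3.Δ1 w9=1 clk=0 w1=1 w2=0 w7=0 w6=0 w4=0 w8=0 w0=0 w3=0
t4.Δ0 w9=1 clk=0 w1=1 w2=0 w7=0 w6=0 w4=0 w8=0 w0=0 w3=0
t4.Δ1 w9=1 clk=1 w1=1 w2=0 w7=0 w6=0 w4=0 w8=0 w0=0 w3=0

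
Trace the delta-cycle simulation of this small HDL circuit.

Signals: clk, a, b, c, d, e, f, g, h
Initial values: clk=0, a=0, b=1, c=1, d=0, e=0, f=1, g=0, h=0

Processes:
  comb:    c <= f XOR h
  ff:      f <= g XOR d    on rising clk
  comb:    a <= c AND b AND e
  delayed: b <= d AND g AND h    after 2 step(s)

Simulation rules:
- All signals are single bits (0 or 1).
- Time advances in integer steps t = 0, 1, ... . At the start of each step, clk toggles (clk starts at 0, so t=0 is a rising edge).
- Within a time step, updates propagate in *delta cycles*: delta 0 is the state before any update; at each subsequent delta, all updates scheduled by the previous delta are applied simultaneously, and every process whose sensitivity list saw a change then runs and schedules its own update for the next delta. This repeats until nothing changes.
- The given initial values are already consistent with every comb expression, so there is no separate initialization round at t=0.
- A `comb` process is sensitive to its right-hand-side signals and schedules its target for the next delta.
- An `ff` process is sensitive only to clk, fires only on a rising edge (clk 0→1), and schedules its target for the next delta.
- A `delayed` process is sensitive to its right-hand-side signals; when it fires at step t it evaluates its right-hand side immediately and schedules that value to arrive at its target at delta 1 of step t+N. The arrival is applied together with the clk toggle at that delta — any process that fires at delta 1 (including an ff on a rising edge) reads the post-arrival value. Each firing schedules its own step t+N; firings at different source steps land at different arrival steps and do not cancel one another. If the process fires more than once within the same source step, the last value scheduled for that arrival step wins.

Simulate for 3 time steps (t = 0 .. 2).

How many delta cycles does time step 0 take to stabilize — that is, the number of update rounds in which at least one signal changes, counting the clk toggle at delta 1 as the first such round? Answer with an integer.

t0.Δ0 h=0 g=0 f=1 b=1 a=0 d=0 c=1 clk=0 e=0
t0.Δ1 h=0 g=0 f=1 b=1 a=0 d=0 c=1 clk=1 e=0
t0.Δ2 h=0 g=0 f=0 b=1 a=0 d=0 c=1 clk=1 e=0
t0.Δ3 h=0 g=0 f=0 b=1 a=0 d=0 c=0 clk=1 e=0
t1.Δ0 h=0 g=0 f=0 b=1 a=0 d=0 c=0 clk=1 e=0
t1.Δ1 h=0 g=0 f=0 b=1 a=0 d=0 c=0 clk=0 e=0
t2.Δ0 h=0 g=0 f=0 b=1 a=0 d=0 c=0 clk=0 e=0
t2.Δ1 h=0 g=0 f=0 b=1 a=0 d=0 c=0 clk=1 e=0

3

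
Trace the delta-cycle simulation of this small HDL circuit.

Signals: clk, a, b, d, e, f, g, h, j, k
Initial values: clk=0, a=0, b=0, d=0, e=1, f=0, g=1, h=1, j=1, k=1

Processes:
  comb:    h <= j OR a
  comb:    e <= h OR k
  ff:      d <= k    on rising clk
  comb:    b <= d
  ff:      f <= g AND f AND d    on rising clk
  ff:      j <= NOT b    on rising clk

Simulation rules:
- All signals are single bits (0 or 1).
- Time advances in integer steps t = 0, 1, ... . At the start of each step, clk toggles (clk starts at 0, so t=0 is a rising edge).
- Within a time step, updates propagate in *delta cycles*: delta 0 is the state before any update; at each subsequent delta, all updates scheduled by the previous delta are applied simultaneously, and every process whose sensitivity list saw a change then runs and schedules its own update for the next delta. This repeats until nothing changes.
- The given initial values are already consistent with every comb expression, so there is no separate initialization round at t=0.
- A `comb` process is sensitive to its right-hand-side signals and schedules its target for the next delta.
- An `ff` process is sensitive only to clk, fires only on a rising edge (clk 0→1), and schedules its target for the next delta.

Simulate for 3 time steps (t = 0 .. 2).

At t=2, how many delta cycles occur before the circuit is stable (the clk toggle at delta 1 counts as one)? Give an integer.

3

t=0 Δ0: b=0 j=1 k=1 h=1 a=0 f=0 d=0 clk=0 e=1 g=1
  Δ1: clk:0→1
  Δ2: d:0→1
  Δ3: b:0→1
  (3Δ to stable)
t=1 Δ0: b=1 j=1 k=1 h=1 a=0 f=0 d=1 clk=1 e=1 g=1
  Δ1: clk:1→0
  (1Δ to stable)
t=2 Δ0: b=1 j=1 k=1 h=1 a=0 f=0 d=1 clk=0 e=1 g=1
  Δ1: clk:0→1
  Δ2: j:1→0
  Δ3: h:1→0
  (3Δ to stable)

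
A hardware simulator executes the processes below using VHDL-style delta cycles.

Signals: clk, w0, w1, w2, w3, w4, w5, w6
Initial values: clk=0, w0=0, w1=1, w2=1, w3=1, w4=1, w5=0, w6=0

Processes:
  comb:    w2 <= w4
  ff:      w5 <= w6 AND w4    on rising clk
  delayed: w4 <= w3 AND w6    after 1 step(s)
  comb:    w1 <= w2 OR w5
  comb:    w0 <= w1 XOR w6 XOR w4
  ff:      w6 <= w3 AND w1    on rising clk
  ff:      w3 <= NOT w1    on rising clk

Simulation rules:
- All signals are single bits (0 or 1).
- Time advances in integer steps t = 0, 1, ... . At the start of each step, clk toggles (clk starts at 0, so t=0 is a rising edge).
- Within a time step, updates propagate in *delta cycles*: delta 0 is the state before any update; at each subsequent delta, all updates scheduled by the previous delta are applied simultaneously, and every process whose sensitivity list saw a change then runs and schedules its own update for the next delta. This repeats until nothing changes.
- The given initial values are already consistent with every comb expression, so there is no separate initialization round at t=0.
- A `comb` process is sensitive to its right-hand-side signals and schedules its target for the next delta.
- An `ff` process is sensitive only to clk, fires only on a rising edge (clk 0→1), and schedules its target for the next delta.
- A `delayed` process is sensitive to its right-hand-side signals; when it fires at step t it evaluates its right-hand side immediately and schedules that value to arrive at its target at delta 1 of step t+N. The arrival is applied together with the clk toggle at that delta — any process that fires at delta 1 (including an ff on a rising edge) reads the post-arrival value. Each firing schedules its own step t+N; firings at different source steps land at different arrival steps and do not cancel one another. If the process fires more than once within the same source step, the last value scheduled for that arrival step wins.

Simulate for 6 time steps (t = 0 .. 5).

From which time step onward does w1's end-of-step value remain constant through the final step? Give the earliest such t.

1

t=0 Δ0: w0=0 w1=1 w5=0 w4=1 w2=1 clk=0 w6=0 w3=1
  Δ1: clk:0→1
  Δ2: w6:0→1, w3:1→0
  Δ3: w0:0→1
  (3Δ to stable)
t=1 Δ0: w0=1 w1=1 w5=0 w4=1 w2=1 clk=1 w6=1 w3=0
  Δ1: w4:1→0, clk:1→0
  Δ2: w0:1→0, w2:1→0
  Δ3: w1:1→0
  Δ4: w0:0→1
  (4Δ to stable)
t=2 Δ0: w0=1 w1=0 w5=0 w4=0 w2=0 clk=0 w6=1 w3=0
  Δ1: clk:0→1
  Δ2: w6:1→0, w3:0→1
  Δ3: w0:1→0
  (3Δ to stable)
t=3 Δ0: w0=0 w1=0 w5=0 w4=0 w2=0 clk=1 w6=0 w3=1
  Δ1: clk:1→0
  (1Δ to stable)
t=4 Δ0: w0=0 w1=0 w5=0 w4=0 w2=0 clk=0 w6=0 w3=1
  Δ1: clk:0→1
  (1Δ to stable)
t=5 Δ0: w0=0 w1=0 w5=0 w4=0 w2=0 clk=1 w6=0 w3=1
  Δ1: clk:1→0
  (1Δ to stable)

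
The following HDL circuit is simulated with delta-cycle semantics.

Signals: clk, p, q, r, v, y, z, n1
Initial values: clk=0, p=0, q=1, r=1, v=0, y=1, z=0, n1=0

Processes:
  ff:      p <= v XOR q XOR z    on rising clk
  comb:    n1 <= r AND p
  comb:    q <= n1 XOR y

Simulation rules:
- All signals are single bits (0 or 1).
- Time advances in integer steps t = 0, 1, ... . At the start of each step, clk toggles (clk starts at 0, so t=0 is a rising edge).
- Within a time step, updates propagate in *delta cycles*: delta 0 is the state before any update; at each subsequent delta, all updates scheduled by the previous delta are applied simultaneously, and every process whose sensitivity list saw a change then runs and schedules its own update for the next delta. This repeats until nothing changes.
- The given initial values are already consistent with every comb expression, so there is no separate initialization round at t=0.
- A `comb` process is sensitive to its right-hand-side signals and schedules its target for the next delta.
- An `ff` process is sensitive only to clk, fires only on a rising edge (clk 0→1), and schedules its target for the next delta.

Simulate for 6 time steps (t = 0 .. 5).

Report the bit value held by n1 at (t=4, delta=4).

1

t0.Δ0 r=1 v=0 q=1 z=0 n1=0 y=1 clk=0 p=0
t0.Δ1 r=1 v=0 q=1 z=0 n1=0 y=1 clk=1 p=0
t0.Δ2 r=1 v=0 q=1 z=0 n1=0 y=1 clk=1 p=1
t0.Δ3 r=1 v=0 q=1 z=0 n1=1 y=1 clk=1 p=1
t0.Δ4 r=1 v=0 q=0 z=0 n1=1 y=1 clk=1 p=1
t1.Δ0 r=1 v=0 q=0 z=0 n1=1 y=1 clk=1 p=1
t1.Δ1 r=1 v=0 q=0 z=0 n1=1 y=1 clk=0 p=1
t2.Δ0 r=1 v=0 q=0 z=0 n1=1 y=1 clk=0 p=1
t2.Δ1 r=1 v=0 q=0 z=0 n1=1 y=1 clk=1 p=1
t2.Δ2 r=1 v=0 q=0 z=0 n1=1 y=1 clk=1 p=0
t2.Δ3 r=1 v=0 q=0 z=0 n1=0 y=1 clk=1 p=0
t2.Δ4 r=1 v=0 q=1 z=0 n1=0 y=1 clk=1 p=0
t3.Δ0 r=1 v=0 q=1 z=0 n1=0 y=1 clk=1 p=0
t3.Δ1 r=1 v=0 q=1 z=0 n1=0 y=1 clk=0 p=0
t4.Δ0 r=1 v=0 q=1 z=0 n1=0 y=1 clk=0 p=0
t4.Δ1 r=1 v=0 q=1 z=0 n1=0 y=1 clk=1 p=0
t4.Δ2 r=1 v=0 q=1 z=0 n1=0 y=1 clk=1 p=1
t4.Δ3 r=1 v=0 q=1 z=0 n1=1 y=1 clk=1 p=1
t4.Δ4 r=1 v=0 q=0 z=0 n1=1 y=1 clk=1 p=1
t5.Δ0 r=1 v=0 q=0 z=0 n1=1 y=1 clk=1 p=1
t5.Δ1 r=1 v=0 q=0 z=0 n1=1 y=1 clk=0 p=1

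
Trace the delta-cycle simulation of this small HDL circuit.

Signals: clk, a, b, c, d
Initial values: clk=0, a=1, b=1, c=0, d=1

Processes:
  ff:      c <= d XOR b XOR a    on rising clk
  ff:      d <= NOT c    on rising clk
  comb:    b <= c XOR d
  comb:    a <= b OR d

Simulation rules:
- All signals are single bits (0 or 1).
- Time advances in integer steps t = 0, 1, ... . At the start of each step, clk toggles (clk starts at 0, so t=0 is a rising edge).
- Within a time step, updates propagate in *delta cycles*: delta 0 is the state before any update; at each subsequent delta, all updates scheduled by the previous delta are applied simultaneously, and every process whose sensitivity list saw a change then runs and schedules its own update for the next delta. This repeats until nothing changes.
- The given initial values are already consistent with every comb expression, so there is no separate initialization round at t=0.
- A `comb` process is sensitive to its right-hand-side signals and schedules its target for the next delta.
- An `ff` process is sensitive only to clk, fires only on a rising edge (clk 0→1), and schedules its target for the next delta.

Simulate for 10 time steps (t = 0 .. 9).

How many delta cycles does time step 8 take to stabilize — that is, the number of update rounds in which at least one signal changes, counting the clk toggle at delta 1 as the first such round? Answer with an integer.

3

t=0 Δ0: d=1 b=1 clk=0 a=1 c=0
  Δ1: clk:0→1
  Δ2: c:0→1
  Δ3: b:1→0
  (3Δ to stable)
t=1 Δ0: d=1 b=0 clk=1 a=1 c=1
  Δ1: clk:1→0
  (1Δ to stable)
t=2 Δ0: d=1 b=0 clk=0 a=1 c=1
  Δ1: clk:0→1
  Δ2: d:1→0, c:1→0
  Δ3: a:1→0
  (3Δ to stable)
t=3 Δ0: d=0 b=0 clk=1 a=0 c=0
  Δ1: clk:1→0
  (1Δ to stable)
t=4 Δ0: d=0 b=0 clk=0 a=0 c=0
  Δ1: clk:0→1
  Δ2: d:0→1
  Δ3: b:0→1, a:0→1
  (3Δ to stable)
t=5 Δ0: d=1 b=1 clk=1 a=1 c=0
  Δ1: clk:1→0
  (1Δ to stable)
t=6 Δ0: d=1 b=1 clk=0 a=1 c=0
  Δ1: clk:0→1
  Δ2: c:0→1
  Δ3: b:1→0
  (3Δ to stable)
t=7 Δ0: d=1 b=0 clk=1 a=1 c=1
  Δ1: clk:1→0
  (1Δ to stable)
t=8 Δ0: d=1 b=0 clk=0 a=1 c=1
  Δ1: clk:0→1
  Δ2: d:1→0, c:1→0
  Δ3: a:1→0
  (3Δ to stable)
t=9 Δ0: d=0 b=0 clk=1 a=0 c=0
  Δ1: clk:1→0
  (1Δ to stable)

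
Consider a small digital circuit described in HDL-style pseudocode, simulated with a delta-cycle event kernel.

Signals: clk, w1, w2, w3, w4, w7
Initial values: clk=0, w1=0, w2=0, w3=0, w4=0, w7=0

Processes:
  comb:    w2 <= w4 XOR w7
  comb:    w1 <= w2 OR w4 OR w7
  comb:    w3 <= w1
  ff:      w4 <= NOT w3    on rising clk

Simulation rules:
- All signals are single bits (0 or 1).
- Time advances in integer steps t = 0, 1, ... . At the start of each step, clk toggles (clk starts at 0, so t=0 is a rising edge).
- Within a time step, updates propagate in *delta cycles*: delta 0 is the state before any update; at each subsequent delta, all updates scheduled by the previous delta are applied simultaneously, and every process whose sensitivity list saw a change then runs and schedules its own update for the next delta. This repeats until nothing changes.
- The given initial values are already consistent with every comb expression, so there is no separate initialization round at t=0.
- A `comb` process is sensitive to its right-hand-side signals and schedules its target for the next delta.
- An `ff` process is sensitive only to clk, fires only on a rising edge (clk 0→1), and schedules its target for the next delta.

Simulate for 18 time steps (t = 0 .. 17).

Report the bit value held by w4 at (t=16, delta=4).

[bits: w7,w2,w1,w4,w3,clk]
t=0: Δ0=000000 Δ1=000001 Δ2=000101 Δ3=011101 Δ4=011111 | 4Δ
t=1: Δ0=011111 Δ1=011110 | 1Δ
t=2: Δ0=011110 Δ1=011111 Δ2=011011 Δ3=001011 Δ4=000011 Δ5=000001 | 5Δ
t=3: Δ0=000001 Δ1=000000 | 1Δ
t=4: Δ0=000000 Δ1=000001 Δ2=000101 Δ3=011101 Δ4=011111 | 4Δ
t=5: Δ0=011111 Δ1=011110 | 1Δ
t=6: Δ0=011110 Δ1=011111 Δ2=011011 Δ3=001011 Δ4=000011 Δ5=000001 | 5Δ
t=7: Δ0=000001 Δ1=000000 | 1Δ
t=8: Δ0=000000 Δ1=000001 Δ2=000101 Δ3=011101 Δ4=011111 | 4Δ
t=9: Δ0=011111 Δ1=011110 | 1Δ
t=10: Δ0=011110 Δ1=011111 Δ2=011011 Δ3=001011 Δ4=000011 Δ5=000001 | 5Δ
t=11: Δ0=000001 Δ1=000000 | 1Δ
t=12: Δ0=000000 Δ1=000001 Δ2=000101 Δ3=011101 Δ4=011111 | 4Δ
t=13: Δ0=011111 Δ1=011110 | 1Δ
t=14: Δ0=011110 Δ1=011111 Δ2=011011 Δ3=001011 Δ4=000011 Δ5=000001 | 5Δ
t=15: Δ0=000001 Δ1=000000 | 1Δ
t=16: Δ0=000000 Δ1=000001 Δ2=000101 Δ3=011101 Δ4=011111 | 4Δ
t=17: Δ0=011111 Δ1=011110 | 1Δ

1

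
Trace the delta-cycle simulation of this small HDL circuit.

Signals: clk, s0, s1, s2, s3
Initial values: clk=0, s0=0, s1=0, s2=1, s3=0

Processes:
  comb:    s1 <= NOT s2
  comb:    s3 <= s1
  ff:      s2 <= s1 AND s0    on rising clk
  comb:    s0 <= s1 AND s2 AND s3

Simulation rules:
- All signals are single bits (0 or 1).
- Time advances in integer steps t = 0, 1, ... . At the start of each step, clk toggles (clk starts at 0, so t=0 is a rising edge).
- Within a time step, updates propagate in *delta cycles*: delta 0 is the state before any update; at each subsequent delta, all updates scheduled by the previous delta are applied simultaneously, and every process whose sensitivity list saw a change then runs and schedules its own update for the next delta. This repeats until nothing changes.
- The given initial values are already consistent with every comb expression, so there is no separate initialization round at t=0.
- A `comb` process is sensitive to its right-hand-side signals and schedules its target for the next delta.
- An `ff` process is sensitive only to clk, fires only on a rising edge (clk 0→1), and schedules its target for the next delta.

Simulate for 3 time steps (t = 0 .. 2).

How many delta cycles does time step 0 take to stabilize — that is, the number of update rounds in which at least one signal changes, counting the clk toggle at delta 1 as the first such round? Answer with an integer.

t0.Δ0 s0=0 s1=0 s3=0 s2=1 clk=0
t0.Δ1 s0=0 s1=0 s3=0 s2=1 clk=1
t0.Δ2 s0=0 s1=0 s3=0 s2=0 clk=1
t0.Δ3 s0=0 s1=1 s3=0 s2=0 clk=1
t0.Δ4 s0=0 s1=1 s3=1 s2=0 clk=1
t1.Δ0 s0=0 s1=1 s3=1 s2=0 clk=1
t1.Δ1 s0=0 s1=1 s3=1 s2=0 clk=0
t2.Δ0 s0=0 s1=1 s3=1 s2=0 clk=0
t2.Δ1 s0=0 s1=1 s3=1 s2=0 clk=1

4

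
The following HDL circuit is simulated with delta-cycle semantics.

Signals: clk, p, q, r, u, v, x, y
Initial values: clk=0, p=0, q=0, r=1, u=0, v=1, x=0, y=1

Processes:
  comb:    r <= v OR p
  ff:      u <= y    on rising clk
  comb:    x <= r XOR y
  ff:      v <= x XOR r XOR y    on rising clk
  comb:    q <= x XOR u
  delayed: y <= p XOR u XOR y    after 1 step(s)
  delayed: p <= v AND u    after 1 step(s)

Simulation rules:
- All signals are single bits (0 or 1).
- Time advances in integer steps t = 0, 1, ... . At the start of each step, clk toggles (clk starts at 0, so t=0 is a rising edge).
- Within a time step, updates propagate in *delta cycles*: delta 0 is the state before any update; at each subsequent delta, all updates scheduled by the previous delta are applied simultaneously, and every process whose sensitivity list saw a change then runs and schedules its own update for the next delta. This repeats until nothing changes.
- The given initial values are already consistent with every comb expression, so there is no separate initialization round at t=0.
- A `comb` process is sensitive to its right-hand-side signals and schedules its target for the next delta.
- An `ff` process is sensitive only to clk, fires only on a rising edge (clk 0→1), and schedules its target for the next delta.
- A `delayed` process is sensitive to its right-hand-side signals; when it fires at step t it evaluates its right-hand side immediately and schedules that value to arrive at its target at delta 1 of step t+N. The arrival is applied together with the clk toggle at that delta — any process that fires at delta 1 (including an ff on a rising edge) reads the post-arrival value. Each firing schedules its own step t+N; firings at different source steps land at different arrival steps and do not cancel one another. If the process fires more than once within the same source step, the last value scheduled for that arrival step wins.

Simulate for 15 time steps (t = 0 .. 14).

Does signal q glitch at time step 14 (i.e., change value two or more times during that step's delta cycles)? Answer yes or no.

yes

t0.Δ0 u=0 y=1 q=0 clk=0 p=0 r=1 x=0 v=1
t0.Δ1 u=0 y=1 q=0 clk=1 p=0 r=1 x=0 v=1
t0.Δ2 u=1 y=1 q=0 clk=1 p=0 r=1 x=0 v=0
t0.Δ3 u=1 y=1 q=1 clk=1 p=0 r=0 x=0 v=0
t0.Δ4 u=1 y=1 q=1 clk=1 p=0 r=0 x=1 v=0
t0.Δ5 u=1 y=1 q=0 clk=1 p=0 r=0 x=1 v=0
t1.Δ0 u=1 y=1 q=0 clk=1 p=0 r=0 x=1 v=0
t1.Δ1 u=1 y=0 q=0 clk=0 p=0 r=0 x=1 v=0
t1.Δ2 u=1 y=0 q=0 clk=0 p=0 r=0 x=0 v=0
t1.Δ3 u=1 y=0 q=1 clk=0 p=0 r=0 x=0 v=0
t2.Δ0 u=1 y=0 q=1 clk=0 p=0 r=0 x=0 v=0
t2.Δ1 u=1 y=1 q=1 clk=1 p=0 r=0 x=0 v=0
t2.Δ2 u=1 y=1 q=1 clk=1 p=0 r=0 x=1 v=1
t2.Δ3 u=1 y=1 q=0 clk=1 p=0 r=1 x=1 v=1
t2.Δ4 u=1 y=1 q=0 clk=1 p=0 r=1 x=0 v=1
t2.Δ5 u=1 y=1 q=1 clk=1 p=0 r=1 x=0 v=1
t3.Δ0 u=1 y=1 q=1 clk=1 p=0 r=1 x=0 v=1
t3.Δ1 u=1 y=0 q=1 clk=0 p=1 r=1 x=0 v=1
t3.Δ2 u=1 y=0 q=1 clk=0 p=1 r=1 x=1 v=1
t3.Δ3 u=1 y=0 q=0 clk=0 p=1 r=1 x=1 v=1
t4.Δ0 u=1 y=0 q=0 clk=0 p=1 r=1 x=1 v=1
t4.Δ1 u=1 y=0 q=0 clk=1 p=1 r=1 x=1 v=1
t4.Δ2 u=0 y=0 q=0 clk=1 p=1 r=1 x=1 v=0
t4.Δ3 u=0 y=0 q=1 clk=1 p=1 r=1 x=1 v=0
t5.Δ0 u=0 y=0 q=1 clk=1 p=1 r=1 x=1 v=0
t5.Δ1 u=0 y=1 q=1 clk=0 p=0 r=1 x=1 v=0
t5.Δ2 u=0 y=1 q=1 clk=0 p=0 r=0 x=0 v=0
t5.Δ3 u=0 y=1 q=0 clk=0 p=0 r=0 x=1 v=0
t5.Δ4 u=0 y=1 q=1 clk=0 p=0 r=0 x=1 v=0
t6.Δ0 u=0 y=1 q=1 clk=0 p=0 r=0 x=1 v=0
t6.Δ1 u=0 y=1 q=1 clk=1 p=0 r=0 x=1 v=0
t6.Δ2 u=1 y=1 q=1 clk=1 p=0 r=0 x=1 v=0
t6.Δ3 u=1 y=1 q=0 clk=1 p=0 r=0 x=1 v=0
t7.Δ0 u=1 y=1 q=0 clk=1 p=0 r=0 x=1 v=0
t7.Δ1 u=1 y=0 q=0 clk=0 p=0 r=0 x=1 v=0
t7.Δ2 u=1 y=0 q=0 clk=0 p=0 r=0 x=0 v=0
t7.Δ3 u=1 y=0 q=1 clk=0 p=0 r=0 x=0 v=0
t8.Δ0 u=1 y=0 q=1 clk=0 p=0 r=0 x=0 v=0
t8.Δ1 u=1 y=1 q=1 clk=1 p=0 r=0 x=0 v=0
t8.Δ2 u=1 y=1 q=1 clk=1 p=0 r=0 x=1 v=1
t8.Δ3 u=1 y=1 q=0 clk=1 p=0 r=1 x=1 v=1
t8.Δ4 u=1 y=1 q=0 clk=1 p=0 r=1 x=0 v=1
t8.Δ5 u=1 y=1 q=1 clk=1 p=0 r=1 x=0 v=1
t9.Δ0 u=1 y=1 q=1 clk=1 p=0 r=1 x=0 v=1
t9.Δ1 u=1 y=0 q=1 clk=0 p=1 r=1 x=0 v=1
t9.Δ2 u=1 y=0 q=1 clk=0 p=1 r=1 x=1 v=1
t9.Δ3 u=1 y=0 q=0 clk=0 p=1 r=1 x=1 v=1
t10.Δ0 u=1 y=0 q=0 clk=0 p=1 r=1 x=1 v=1
t10.Δ1 u=1 y=0 q=0 clk=1 p=1 r=1 x=1 v=1
t10.Δ2 u=0 y=0 q=0 clk=1 p=1 r=1 x=1 v=0
t10.Δ3 u=0 y=0 q=1 clk=1 p=1 r=1 x=1 v=0
t11.Δ0 u=0 y=0 q=1 clk=1 p=1 r=1 x=1 v=0
t11.Δ1 u=0 y=1 q=1 clk=0 p=0 r=1 x=1 v=0
t11.Δ2 u=0 y=1 q=1 clk=0 p=0 r=0 x=0 v=0
t11.Δ3 u=0 y=1 q=0 clk=0 p=0 r=0 x=1 v=0
t11.Δ4 u=0 y=1 q=1 clk=0 p=0 r=0 x=1 v=0
t12.Δ0 u=0 y=1 q=1 clk=0 p=0 r=0 x=1 v=0
t12.Δ1 u=0 y=1 q=1 clk=1 p=0 r=0 x=1 v=0
t12.Δ2 u=1 y=1 q=1 clk=1 p=0 r=0 x=1 v=0
t12.Δ3 u=1 y=1 q=0 clk=1 p=0 r=0 x=1 v=0
t13.Δ0 u=1 y=1 q=0 clk=1 p=0 r=0 x=1 v=0
t13.Δ1 u=1 y=0 q=0 clk=0 p=0 r=0 x=1 v=0
t13.Δ2 u=1 y=0 q=0 clk=0 p=0 r=0 x=0 v=0
t13.Δ3 u=1 y=0 q=1 clk=0 p=0 r=0 x=0 v=0
t14.Δ0 u=1 y=0 q=1 clk=0 p=0 r=0 x=0 v=0
t14.Δ1 u=1 y=1 q=1 clk=1 p=0 r=0 x=0 v=0
t14.Δ2 u=1 y=1 q=1 clk=1 p=0 r=0 x=1 v=1
t14.Δ3 u=1 y=1 q=0 clk=1 p=0 r=1 x=1 v=1
t14.Δ4 u=1 y=1 q=0 clk=1 p=0 r=1 x=0 v=1
t14.Δ5 u=1 y=1 q=1 clk=1 p=0 r=1 x=0 v=1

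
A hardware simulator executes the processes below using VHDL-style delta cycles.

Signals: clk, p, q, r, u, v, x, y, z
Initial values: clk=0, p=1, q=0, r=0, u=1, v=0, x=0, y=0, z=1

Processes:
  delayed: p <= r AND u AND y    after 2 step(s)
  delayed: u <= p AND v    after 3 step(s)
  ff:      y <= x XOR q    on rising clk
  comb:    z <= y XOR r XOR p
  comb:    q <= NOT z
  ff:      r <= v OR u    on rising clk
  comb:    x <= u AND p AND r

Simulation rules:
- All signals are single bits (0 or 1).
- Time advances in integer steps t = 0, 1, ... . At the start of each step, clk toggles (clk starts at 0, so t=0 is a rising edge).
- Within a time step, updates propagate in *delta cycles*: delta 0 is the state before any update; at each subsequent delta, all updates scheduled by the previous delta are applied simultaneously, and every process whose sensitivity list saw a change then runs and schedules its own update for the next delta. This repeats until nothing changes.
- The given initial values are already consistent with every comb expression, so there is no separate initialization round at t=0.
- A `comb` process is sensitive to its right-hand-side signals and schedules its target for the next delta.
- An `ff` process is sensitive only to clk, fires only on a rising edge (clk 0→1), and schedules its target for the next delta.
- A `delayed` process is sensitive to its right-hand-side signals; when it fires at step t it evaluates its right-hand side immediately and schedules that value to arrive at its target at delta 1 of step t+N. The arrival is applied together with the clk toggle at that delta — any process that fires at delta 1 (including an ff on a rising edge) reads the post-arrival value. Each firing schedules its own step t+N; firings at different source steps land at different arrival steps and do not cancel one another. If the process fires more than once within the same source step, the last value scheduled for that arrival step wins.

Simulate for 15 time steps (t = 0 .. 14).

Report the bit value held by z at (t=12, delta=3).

t0.Δ0 y=0 x=0 q=0 p=1 r=0 z=1 u=1 clk=0 v=0
t0.Δ1 y=0 x=0 q=0 p=1 r=0 z=1 u=1 clk=1 v=0
t0.Δ2 y=0 x=0 q=0 p=1 r=1 z=1 u=1 clk=1 v=0
t0.Δ3 y=0 x=1 q=0 p=1 r=1 z=0 u=1 clk=1 v=0
t0.Δ4 y=0 x=1 q=1 p=1 r=1 z=0 u=1 clk=1 v=0
t1.Δ0 y=0 x=1 q=1 p=1 r=1 z=0 u=1 clk=1 v=0
t1.Δ1 y=0 x=1 q=1 p=1 r=1 z=0 u=1 clk=0 v=0
t2.Δ0 y=0 x=1 q=1 p=1 r=1 z=0 u=1 clk=0 v=0
t2.Δ1 y=0 x=1 q=1 p=0 r=1 z=0 u=1 clk=1 v=0
t2.Δ2 y=0 x=0 q=1 p=0 r=1 z=1 u=1 clk=1 v=0
t2.Δ3 y=0 x=0 q=0 p=0 r=1 z=1 u=1 clk=1 v=0
t3.Δ0 y=0 x=0 q=0 p=0 r=1 z=1 u=1 clk=1 v=0
t3.Δ1 y=0 x=0 q=0 p=0 r=1 z=1 u=1 clk=0 v=0
t4.Δ0 y=0 x=0 q=0 p=0 r=1 z=1 u=1 clk=0 v=0
t4.Δ1 y=0 x=0 q=0 p=0 r=1 z=1 u=1 clk=1 v=0
t5.Δ0 y=0 x=0 q=0 p=0 r=1 z=1 u=1 clk=1 v=0
t5.Δ1 y=0 x=0 q=0 p=0 r=1 z=1 u=0 clk=0 v=0
t6.Δ0 y=0 x=0 q=0 p=0 r=1 z=1 u=0 clk=0 v=0
t6.Δ1 y=0 x=0 q=0 p=0 r=1 z=1 u=0 clk=1 v=0
t6.Δ2 y=0 x=0 q=0 p=0 r=0 z=1 u=0 clk=1 v=0
t6.Δ3 y=0 x=0 q=0 p=0 r=0 z=0 u=0 clk=1 v=0
t6.Δ4 y=0 x=0 q=1 p=0 r=0 z=0 u=0 clk=1 v=0
t7.Δ0 y=0 x=0 q=1 p=0 r=0 z=0 u=0 clk=1 v=0
t7.Δ1 y=0 x=0 q=1 p=0 r=0 z=0 u=0 clk=0 v=0
t8.Δ0 y=0 x=0 q=1 p=0 r=0 z=0 u=0 clk=0 v=0
t8.Δ1 y=0 x=0 q=1 p=0 r=0 z=0 u=0 clk=1 v=0
t8.Δ2 y=1 x=0 q=1 p=0 r=0 z=0 u=0 clk=1 v=0
t8.Δ3 y=1 x=0 q=1 p=0 r=0 z=1 u=0 clk=1 v=0
t8.Δ4 y=1 x=0 q=0 p=0 r=0 z=1 u=0 clk=1 v=0
t9.Δ0 y=1 x=0 q=0 p=0 r=0 z=1 u=0 clk=1 v=0
t9.Δ1 y=1 x=0 q=0 p=0 r=0 z=1 u=0 clk=0 v=0
t10.Δ0 y=1 x=0 q=0 p=0 r=0 z=1 u=0 clk=0 v=0
t10.Δ1 y=1 x=0 q=0 p=0 r=0 z=1 u=0 clk=1 v=0
t10.Δ2 y=0 x=0 q=0 p=0 r=0 z=1 u=0 clk=1 v=0
t10.Δ3 y=0 x=0 q=0 p=0 r=0 z=0 u=0 clk=1 v=0
t10.Δ4 y=0 x=0 q=1 p=0 r=0 z=0 u=0 clk=1 v=0
t11.Δ0 y=0 x=0 q=1 p=0 r=0 z=0 u=0 clk=1 v=0
t11.Δ1 y=0 x=0 q=1 p=0 r=0 z=0 u=0 clk=0 v=0
t12.Δ0 y=0 x=0 q=1 p=0 r=0 z=0 u=0 clk=0 v=0
t12.Δ1 y=0 x=0 q=1 p=0 r=0 z=0 u=0 clk=1 v=0
t12.Δ2 y=1 x=0 q=1 p=0 r=0 z=0 u=0 clk=1 v=0
t12.Δ3 y=1 x=0 q=1 p=0 r=0 z=1 u=0 clk=1 v=0
t12.Δ4 y=1 x=0 q=0 p=0 r=0 z=1 u=0 clk=1 v=0
t13.Δ0 y=1 x=0 q=0 p=0 r=0 z=1 u=0 clk=1 v=0
t13.Δ1 y=1 x=0 q=0 p=0 r=0 z=1 u=0 clk=0 v=0
t14.Δ0 y=1 x=0 q=0 p=0 r=0 z=1 u=0 clk=0 v=0
t14.Δ1 y=1 x=0 q=0 p=0 r=0 z=1 u=0 clk=1 v=0
t14.Δ2 y=0 x=0 q=0 p=0 r=0 z=1 u=0 clk=1 v=0
t14.Δ3 y=0 x=0 q=0 p=0 r=0 z=0 u=0 clk=1 v=0
t14.Δ4 y=0 x=0 q=1 p=0 r=0 z=0 u=0 clk=1 v=0

1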